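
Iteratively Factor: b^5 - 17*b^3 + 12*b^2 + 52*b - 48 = (b - 3)*(b^4 + 3*b^3 - 8*b^2 - 12*b + 16) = (b - 3)*(b - 2)*(b^3 + 5*b^2 + 2*b - 8) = (b - 3)*(b - 2)*(b + 4)*(b^2 + b - 2) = (b - 3)*(b - 2)*(b + 2)*(b + 4)*(b - 1)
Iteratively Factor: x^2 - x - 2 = (x - 2)*(x + 1)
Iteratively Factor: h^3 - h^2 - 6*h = (h - 3)*(h^2 + 2*h) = h*(h - 3)*(h + 2)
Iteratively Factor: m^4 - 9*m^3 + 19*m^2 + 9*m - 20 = (m + 1)*(m^3 - 10*m^2 + 29*m - 20) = (m - 5)*(m + 1)*(m^2 - 5*m + 4) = (m - 5)*(m - 4)*(m + 1)*(m - 1)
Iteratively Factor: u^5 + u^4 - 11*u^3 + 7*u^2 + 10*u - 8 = (u - 1)*(u^4 + 2*u^3 - 9*u^2 - 2*u + 8) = (u - 1)*(u + 4)*(u^3 - 2*u^2 - u + 2) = (u - 1)^2*(u + 4)*(u^2 - u - 2) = (u - 2)*(u - 1)^2*(u + 4)*(u + 1)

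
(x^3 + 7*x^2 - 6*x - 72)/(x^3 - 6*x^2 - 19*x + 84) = (x + 6)/(x - 7)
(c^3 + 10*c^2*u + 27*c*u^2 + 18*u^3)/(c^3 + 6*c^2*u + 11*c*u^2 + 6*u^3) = (c + 6*u)/(c + 2*u)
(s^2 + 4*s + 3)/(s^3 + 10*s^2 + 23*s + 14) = (s + 3)/(s^2 + 9*s + 14)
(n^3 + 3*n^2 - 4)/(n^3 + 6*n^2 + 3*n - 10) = (n + 2)/(n + 5)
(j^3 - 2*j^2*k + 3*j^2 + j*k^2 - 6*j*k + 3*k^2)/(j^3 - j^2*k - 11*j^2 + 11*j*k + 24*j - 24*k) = (j^2 - j*k + 3*j - 3*k)/(j^2 - 11*j + 24)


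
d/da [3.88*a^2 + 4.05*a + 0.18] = 7.76*a + 4.05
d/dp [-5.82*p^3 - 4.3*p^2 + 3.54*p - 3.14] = -17.46*p^2 - 8.6*p + 3.54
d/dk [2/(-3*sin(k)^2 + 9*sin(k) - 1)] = 6*(2*sin(k) - 3)*cos(k)/(3*sin(k)^2 - 9*sin(k) + 1)^2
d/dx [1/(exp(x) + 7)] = -exp(x)/(exp(x) + 7)^2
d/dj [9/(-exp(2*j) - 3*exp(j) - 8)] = (18*exp(j) + 27)*exp(j)/(exp(2*j) + 3*exp(j) + 8)^2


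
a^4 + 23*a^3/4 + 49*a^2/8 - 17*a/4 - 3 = (a - 3/4)*(a + 1/2)*(a + 2)*(a + 4)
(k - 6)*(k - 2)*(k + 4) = k^3 - 4*k^2 - 20*k + 48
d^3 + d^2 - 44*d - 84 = (d - 7)*(d + 2)*(d + 6)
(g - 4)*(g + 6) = g^2 + 2*g - 24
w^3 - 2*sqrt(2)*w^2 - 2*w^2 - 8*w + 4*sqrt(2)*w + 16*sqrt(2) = (w - 4)*(w + 2)*(w - 2*sqrt(2))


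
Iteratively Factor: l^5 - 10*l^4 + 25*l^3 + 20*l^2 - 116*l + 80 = (l + 2)*(l^4 - 12*l^3 + 49*l^2 - 78*l + 40) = (l - 4)*(l + 2)*(l^3 - 8*l^2 + 17*l - 10) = (l - 5)*(l - 4)*(l + 2)*(l^2 - 3*l + 2) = (l - 5)*(l - 4)*(l - 2)*(l + 2)*(l - 1)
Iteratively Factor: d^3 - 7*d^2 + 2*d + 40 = (d - 4)*(d^2 - 3*d - 10) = (d - 4)*(d + 2)*(d - 5)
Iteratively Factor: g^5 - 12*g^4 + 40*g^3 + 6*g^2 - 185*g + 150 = (g - 5)*(g^4 - 7*g^3 + 5*g^2 + 31*g - 30) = (g - 5)*(g - 1)*(g^3 - 6*g^2 - g + 30) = (g - 5)^2*(g - 1)*(g^2 - g - 6) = (g - 5)^2*(g - 3)*(g - 1)*(g + 2)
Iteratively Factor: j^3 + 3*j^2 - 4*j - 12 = (j - 2)*(j^2 + 5*j + 6) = (j - 2)*(j + 2)*(j + 3)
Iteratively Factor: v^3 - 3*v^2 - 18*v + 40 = (v + 4)*(v^2 - 7*v + 10) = (v - 5)*(v + 4)*(v - 2)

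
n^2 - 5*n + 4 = (n - 4)*(n - 1)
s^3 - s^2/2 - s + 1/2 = (s - 1)*(s - 1/2)*(s + 1)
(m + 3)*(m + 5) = m^2 + 8*m + 15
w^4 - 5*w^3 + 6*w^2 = w^2*(w - 3)*(w - 2)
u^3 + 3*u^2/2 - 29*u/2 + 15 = (u - 2)*(u - 3/2)*(u + 5)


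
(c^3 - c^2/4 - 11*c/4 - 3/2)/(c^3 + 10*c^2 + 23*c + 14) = (4*c^2 - 5*c - 6)/(4*(c^2 + 9*c + 14))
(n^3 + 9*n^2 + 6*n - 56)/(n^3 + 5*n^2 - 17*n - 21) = (n^2 + 2*n - 8)/(n^2 - 2*n - 3)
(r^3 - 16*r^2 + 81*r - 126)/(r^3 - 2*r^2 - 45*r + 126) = (r - 7)/(r + 7)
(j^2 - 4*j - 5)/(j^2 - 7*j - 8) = (j - 5)/(j - 8)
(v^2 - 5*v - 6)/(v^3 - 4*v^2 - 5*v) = (v - 6)/(v*(v - 5))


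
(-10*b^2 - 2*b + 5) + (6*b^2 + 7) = -4*b^2 - 2*b + 12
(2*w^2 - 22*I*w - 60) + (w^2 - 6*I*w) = 3*w^2 - 28*I*w - 60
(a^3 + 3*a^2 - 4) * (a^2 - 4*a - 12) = a^5 - a^4 - 24*a^3 - 40*a^2 + 16*a + 48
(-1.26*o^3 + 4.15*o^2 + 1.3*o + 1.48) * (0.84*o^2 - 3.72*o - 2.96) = -1.0584*o^5 + 8.1732*o^4 - 10.6164*o^3 - 15.8768*o^2 - 9.3536*o - 4.3808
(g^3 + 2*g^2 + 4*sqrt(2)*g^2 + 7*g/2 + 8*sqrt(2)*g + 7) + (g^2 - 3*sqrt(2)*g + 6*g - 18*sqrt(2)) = g^3 + 3*g^2 + 4*sqrt(2)*g^2 + 5*sqrt(2)*g + 19*g/2 - 18*sqrt(2) + 7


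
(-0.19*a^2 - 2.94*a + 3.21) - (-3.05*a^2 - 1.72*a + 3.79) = 2.86*a^2 - 1.22*a - 0.58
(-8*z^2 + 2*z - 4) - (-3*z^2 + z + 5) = -5*z^2 + z - 9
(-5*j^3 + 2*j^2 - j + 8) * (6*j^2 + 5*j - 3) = -30*j^5 - 13*j^4 + 19*j^3 + 37*j^2 + 43*j - 24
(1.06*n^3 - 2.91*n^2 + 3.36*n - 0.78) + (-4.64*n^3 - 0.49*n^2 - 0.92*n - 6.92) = -3.58*n^3 - 3.4*n^2 + 2.44*n - 7.7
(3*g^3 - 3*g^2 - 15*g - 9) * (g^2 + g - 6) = 3*g^5 - 36*g^3 - 6*g^2 + 81*g + 54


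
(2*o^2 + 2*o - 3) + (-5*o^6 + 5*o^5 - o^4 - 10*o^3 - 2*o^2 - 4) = -5*o^6 + 5*o^5 - o^4 - 10*o^3 + 2*o - 7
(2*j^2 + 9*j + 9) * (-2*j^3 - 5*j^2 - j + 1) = -4*j^5 - 28*j^4 - 65*j^3 - 52*j^2 + 9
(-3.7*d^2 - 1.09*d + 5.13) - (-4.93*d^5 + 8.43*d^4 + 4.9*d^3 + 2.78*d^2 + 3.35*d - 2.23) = 4.93*d^5 - 8.43*d^4 - 4.9*d^3 - 6.48*d^2 - 4.44*d + 7.36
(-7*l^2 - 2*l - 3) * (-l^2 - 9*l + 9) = 7*l^4 + 65*l^3 - 42*l^2 + 9*l - 27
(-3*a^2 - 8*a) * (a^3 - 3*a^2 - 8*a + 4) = -3*a^5 + a^4 + 48*a^3 + 52*a^2 - 32*a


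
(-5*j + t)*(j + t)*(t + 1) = -5*j^2*t - 5*j^2 - 4*j*t^2 - 4*j*t + t^3 + t^2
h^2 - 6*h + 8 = (h - 4)*(h - 2)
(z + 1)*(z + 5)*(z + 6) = z^3 + 12*z^2 + 41*z + 30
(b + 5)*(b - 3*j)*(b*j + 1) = b^3*j - 3*b^2*j^2 + 5*b^2*j + b^2 - 15*b*j^2 - 3*b*j + 5*b - 15*j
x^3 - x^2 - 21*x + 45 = (x - 3)^2*(x + 5)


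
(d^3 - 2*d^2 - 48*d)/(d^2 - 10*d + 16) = d*(d + 6)/(d - 2)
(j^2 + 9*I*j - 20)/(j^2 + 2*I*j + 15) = (j + 4*I)/(j - 3*I)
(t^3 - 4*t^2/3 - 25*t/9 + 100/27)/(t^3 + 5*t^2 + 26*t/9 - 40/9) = (9*t^2 - 27*t + 20)/(3*(3*t^2 + 10*t - 8))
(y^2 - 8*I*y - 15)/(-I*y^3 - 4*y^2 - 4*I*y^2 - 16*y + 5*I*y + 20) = (I*y^2 + 8*y - 15*I)/(y^3 + 4*y^2*(1 - I) - y*(5 + 16*I) + 20*I)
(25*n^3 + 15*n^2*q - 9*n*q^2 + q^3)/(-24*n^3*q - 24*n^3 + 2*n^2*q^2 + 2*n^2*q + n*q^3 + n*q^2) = (25*n^3 + 15*n^2*q - 9*n*q^2 + q^3)/(n*(-24*n^2*q - 24*n^2 + 2*n*q^2 + 2*n*q + q^3 + q^2))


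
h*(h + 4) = h^2 + 4*h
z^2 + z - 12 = (z - 3)*(z + 4)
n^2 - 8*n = n*(n - 8)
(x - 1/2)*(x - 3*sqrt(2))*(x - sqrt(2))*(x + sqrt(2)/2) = x^4 - 7*sqrt(2)*x^3/2 - x^3/2 + 2*x^2 + 7*sqrt(2)*x^2/4 - x + 3*sqrt(2)*x - 3*sqrt(2)/2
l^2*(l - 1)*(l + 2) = l^4 + l^3 - 2*l^2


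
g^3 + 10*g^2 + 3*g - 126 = (g - 3)*(g + 6)*(g + 7)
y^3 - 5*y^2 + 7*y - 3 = (y - 3)*(y - 1)^2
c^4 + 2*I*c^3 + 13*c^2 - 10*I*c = c*(c - 2*I)*(c - I)*(c + 5*I)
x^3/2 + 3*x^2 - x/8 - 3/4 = (x/2 + 1/4)*(x - 1/2)*(x + 6)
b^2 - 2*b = b*(b - 2)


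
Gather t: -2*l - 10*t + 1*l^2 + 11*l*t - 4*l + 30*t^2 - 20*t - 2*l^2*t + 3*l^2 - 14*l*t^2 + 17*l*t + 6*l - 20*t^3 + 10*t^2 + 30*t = 4*l^2 - 20*t^3 + t^2*(40 - 14*l) + t*(-2*l^2 + 28*l)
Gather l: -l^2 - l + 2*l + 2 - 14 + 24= -l^2 + l + 12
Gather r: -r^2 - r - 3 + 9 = -r^2 - r + 6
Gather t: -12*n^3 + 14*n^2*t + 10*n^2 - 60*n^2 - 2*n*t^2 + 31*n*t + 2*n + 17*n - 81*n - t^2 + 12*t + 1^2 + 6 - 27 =-12*n^3 - 50*n^2 - 62*n + t^2*(-2*n - 1) + t*(14*n^2 + 31*n + 12) - 20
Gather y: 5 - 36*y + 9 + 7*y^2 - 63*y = 7*y^2 - 99*y + 14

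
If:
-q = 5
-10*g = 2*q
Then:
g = 1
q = -5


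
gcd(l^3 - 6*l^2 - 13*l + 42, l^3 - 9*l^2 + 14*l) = l^2 - 9*l + 14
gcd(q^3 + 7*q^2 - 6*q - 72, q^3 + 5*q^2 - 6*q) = q + 6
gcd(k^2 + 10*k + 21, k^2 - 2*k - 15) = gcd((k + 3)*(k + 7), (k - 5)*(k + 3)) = k + 3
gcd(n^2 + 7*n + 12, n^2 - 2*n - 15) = n + 3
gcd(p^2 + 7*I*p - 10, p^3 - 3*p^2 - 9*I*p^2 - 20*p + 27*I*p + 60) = 1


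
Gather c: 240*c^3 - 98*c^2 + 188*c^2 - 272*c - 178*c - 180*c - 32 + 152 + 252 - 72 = 240*c^3 + 90*c^2 - 630*c + 300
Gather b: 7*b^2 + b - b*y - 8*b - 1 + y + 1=7*b^2 + b*(-y - 7) + y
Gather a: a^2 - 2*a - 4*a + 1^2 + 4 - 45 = a^2 - 6*a - 40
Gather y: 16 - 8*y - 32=-8*y - 16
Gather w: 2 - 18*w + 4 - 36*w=6 - 54*w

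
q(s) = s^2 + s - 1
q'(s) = 2*s + 1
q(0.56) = -0.13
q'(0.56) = 2.12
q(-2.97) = 4.85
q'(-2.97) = -4.94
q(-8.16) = 57.43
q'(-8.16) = -15.32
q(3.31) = 13.27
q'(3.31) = 7.62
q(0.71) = 0.21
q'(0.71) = 2.42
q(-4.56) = 15.23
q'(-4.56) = -8.12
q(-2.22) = 1.71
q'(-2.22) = -3.44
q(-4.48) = 14.59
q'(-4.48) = -7.96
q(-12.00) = 131.00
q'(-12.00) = -23.00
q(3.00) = 11.00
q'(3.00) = 7.00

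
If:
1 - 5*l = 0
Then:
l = 1/5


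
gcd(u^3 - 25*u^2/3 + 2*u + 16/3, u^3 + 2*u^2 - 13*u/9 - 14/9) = u^2 - u/3 - 2/3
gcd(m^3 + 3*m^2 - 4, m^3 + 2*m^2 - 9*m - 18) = m + 2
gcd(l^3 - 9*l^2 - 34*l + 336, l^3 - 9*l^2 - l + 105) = l - 7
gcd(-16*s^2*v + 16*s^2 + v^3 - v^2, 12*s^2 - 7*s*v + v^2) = 4*s - v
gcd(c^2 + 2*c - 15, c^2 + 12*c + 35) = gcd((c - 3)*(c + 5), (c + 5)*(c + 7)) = c + 5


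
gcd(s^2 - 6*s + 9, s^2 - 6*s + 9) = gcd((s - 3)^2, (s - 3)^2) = s^2 - 6*s + 9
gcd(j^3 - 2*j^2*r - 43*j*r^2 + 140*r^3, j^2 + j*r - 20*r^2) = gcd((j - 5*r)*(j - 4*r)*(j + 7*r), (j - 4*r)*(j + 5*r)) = -j + 4*r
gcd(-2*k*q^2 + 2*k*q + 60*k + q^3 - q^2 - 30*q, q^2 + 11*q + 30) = q + 5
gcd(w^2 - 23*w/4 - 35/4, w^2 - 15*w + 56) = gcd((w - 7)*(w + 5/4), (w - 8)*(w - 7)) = w - 7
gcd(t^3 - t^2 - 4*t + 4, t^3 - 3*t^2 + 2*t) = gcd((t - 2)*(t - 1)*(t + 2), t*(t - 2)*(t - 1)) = t^2 - 3*t + 2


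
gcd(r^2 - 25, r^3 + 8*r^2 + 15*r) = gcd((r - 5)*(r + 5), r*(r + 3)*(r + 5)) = r + 5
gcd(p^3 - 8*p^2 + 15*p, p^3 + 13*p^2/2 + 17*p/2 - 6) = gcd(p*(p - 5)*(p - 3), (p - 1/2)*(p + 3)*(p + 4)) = 1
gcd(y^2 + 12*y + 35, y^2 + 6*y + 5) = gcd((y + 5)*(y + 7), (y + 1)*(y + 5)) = y + 5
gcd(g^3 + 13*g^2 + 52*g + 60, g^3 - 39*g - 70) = g^2 + 7*g + 10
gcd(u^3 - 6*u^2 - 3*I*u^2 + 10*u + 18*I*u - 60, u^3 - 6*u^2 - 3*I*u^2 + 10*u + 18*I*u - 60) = u^3 + u^2*(-6 - 3*I) + u*(10 + 18*I) - 60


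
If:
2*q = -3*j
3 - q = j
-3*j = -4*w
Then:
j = -6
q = 9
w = -9/2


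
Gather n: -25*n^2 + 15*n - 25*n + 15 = -25*n^2 - 10*n + 15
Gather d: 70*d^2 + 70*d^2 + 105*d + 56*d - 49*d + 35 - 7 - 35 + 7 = 140*d^2 + 112*d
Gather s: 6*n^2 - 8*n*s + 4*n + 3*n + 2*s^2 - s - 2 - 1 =6*n^2 + 7*n + 2*s^2 + s*(-8*n - 1) - 3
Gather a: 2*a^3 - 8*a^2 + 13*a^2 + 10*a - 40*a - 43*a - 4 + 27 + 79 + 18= 2*a^3 + 5*a^2 - 73*a + 120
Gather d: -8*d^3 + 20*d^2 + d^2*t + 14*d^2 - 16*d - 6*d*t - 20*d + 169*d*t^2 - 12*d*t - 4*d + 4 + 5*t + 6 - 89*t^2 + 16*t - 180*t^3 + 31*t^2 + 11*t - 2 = -8*d^3 + d^2*(t + 34) + d*(169*t^2 - 18*t - 40) - 180*t^3 - 58*t^2 + 32*t + 8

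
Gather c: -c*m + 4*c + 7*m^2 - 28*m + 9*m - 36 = c*(4 - m) + 7*m^2 - 19*m - 36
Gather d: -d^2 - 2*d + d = -d^2 - d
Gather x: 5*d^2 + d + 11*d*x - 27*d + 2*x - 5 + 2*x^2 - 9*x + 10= 5*d^2 - 26*d + 2*x^2 + x*(11*d - 7) + 5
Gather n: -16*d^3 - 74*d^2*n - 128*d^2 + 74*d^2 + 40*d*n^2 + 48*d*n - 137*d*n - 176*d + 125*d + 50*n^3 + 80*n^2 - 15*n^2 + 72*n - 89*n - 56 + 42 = -16*d^3 - 54*d^2 - 51*d + 50*n^3 + n^2*(40*d + 65) + n*(-74*d^2 - 89*d - 17) - 14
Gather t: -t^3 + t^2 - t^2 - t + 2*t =-t^3 + t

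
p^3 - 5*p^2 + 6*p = p*(p - 3)*(p - 2)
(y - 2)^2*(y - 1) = y^3 - 5*y^2 + 8*y - 4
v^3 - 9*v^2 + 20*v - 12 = (v - 6)*(v - 2)*(v - 1)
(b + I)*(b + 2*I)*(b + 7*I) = b^3 + 10*I*b^2 - 23*b - 14*I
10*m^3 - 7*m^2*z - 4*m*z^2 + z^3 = (-5*m + z)*(-m + z)*(2*m + z)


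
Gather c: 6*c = 6*c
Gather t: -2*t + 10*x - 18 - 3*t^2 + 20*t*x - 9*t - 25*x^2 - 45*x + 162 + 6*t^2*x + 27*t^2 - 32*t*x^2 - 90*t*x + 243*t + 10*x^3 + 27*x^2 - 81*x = t^2*(6*x + 24) + t*(-32*x^2 - 70*x + 232) + 10*x^3 + 2*x^2 - 116*x + 144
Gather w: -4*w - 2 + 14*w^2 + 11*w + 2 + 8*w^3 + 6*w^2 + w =8*w^3 + 20*w^2 + 8*w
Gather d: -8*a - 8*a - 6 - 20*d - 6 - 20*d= -16*a - 40*d - 12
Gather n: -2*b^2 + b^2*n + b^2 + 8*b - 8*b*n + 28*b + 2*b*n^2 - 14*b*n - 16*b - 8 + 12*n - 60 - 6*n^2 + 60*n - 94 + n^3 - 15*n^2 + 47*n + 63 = -b^2 + 20*b + n^3 + n^2*(2*b - 21) + n*(b^2 - 22*b + 119) - 99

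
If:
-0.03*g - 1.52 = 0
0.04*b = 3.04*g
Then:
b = -3850.67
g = -50.67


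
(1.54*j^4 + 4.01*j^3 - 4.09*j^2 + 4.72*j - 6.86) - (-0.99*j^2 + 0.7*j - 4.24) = 1.54*j^4 + 4.01*j^3 - 3.1*j^2 + 4.02*j - 2.62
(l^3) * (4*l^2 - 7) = 4*l^5 - 7*l^3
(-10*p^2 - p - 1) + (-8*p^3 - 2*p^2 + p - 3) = -8*p^3 - 12*p^2 - 4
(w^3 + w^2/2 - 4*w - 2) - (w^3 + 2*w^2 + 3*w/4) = -3*w^2/2 - 19*w/4 - 2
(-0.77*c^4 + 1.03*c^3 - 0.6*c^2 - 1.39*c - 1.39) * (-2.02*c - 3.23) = 1.5554*c^5 + 0.4065*c^4 - 2.1149*c^3 + 4.7458*c^2 + 7.2975*c + 4.4897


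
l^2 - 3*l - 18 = (l - 6)*(l + 3)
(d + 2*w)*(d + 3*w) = d^2 + 5*d*w + 6*w^2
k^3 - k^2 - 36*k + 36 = (k - 6)*(k - 1)*(k + 6)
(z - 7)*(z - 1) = z^2 - 8*z + 7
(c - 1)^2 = c^2 - 2*c + 1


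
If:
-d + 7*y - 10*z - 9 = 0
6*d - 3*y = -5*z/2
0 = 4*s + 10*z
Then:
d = 25*z/78 + 9/13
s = -5*z/2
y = 115*z/78 + 18/13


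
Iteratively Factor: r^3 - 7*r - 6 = (r + 2)*(r^2 - 2*r - 3) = (r + 1)*(r + 2)*(r - 3)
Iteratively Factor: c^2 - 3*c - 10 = (c + 2)*(c - 5)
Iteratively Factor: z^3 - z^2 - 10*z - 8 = (z + 2)*(z^2 - 3*z - 4) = (z - 4)*(z + 2)*(z + 1)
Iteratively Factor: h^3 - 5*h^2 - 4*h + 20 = (h - 2)*(h^2 - 3*h - 10) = (h - 2)*(h + 2)*(h - 5)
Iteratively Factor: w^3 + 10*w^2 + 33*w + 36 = (w + 3)*(w^2 + 7*w + 12) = (w + 3)^2*(w + 4)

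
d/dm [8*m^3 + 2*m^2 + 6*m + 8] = 24*m^2 + 4*m + 6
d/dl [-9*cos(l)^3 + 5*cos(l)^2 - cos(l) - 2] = (27*cos(l)^2 - 10*cos(l) + 1)*sin(l)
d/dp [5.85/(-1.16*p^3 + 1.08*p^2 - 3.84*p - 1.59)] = (20.358*p^2 - 12.636*p + 22.464)/(1.16*p^3 - 1.08*p^2 + 3.84*p + 1.59)^2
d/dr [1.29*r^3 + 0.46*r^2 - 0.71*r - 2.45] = 3.87*r^2 + 0.92*r - 0.71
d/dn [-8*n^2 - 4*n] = -16*n - 4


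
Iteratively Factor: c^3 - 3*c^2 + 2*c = (c)*(c^2 - 3*c + 2) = c*(c - 2)*(c - 1)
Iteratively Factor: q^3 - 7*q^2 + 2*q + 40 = (q - 4)*(q^2 - 3*q - 10) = (q - 5)*(q - 4)*(q + 2)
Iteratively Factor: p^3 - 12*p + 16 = (p - 2)*(p^2 + 2*p - 8) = (p - 2)^2*(p + 4)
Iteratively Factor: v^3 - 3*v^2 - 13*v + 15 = (v + 3)*(v^2 - 6*v + 5) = (v - 1)*(v + 3)*(v - 5)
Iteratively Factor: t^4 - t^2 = (t)*(t^3 - t) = t*(t + 1)*(t^2 - t) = t*(t - 1)*(t + 1)*(t)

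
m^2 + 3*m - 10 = (m - 2)*(m + 5)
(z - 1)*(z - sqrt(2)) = z^2 - sqrt(2)*z - z + sqrt(2)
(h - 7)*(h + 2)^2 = h^3 - 3*h^2 - 24*h - 28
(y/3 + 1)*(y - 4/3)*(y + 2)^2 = y^4/3 + 17*y^3/9 + 20*y^2/9 - 28*y/9 - 16/3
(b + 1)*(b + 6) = b^2 + 7*b + 6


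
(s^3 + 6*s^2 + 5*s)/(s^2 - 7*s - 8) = s*(s + 5)/(s - 8)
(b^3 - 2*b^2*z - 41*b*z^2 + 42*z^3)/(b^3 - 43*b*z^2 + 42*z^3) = (-b^2 + b*z + 42*z^2)/(-b^2 - b*z + 42*z^2)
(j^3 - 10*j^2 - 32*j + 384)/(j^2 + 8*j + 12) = (j^2 - 16*j + 64)/(j + 2)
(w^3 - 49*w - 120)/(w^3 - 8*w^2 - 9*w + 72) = (w + 5)/(w - 3)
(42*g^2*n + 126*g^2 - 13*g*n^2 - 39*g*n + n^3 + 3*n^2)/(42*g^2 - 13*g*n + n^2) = n + 3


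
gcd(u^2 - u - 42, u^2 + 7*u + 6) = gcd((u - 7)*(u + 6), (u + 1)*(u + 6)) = u + 6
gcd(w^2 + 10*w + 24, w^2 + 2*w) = 1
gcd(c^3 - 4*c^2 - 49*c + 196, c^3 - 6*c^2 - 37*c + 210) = c - 7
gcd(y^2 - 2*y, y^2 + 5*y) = y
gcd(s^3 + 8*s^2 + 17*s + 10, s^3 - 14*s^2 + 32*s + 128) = s + 2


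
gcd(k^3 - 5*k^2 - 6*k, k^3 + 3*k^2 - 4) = 1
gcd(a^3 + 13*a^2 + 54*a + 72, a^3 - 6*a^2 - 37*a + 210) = a + 6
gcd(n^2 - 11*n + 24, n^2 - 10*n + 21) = n - 3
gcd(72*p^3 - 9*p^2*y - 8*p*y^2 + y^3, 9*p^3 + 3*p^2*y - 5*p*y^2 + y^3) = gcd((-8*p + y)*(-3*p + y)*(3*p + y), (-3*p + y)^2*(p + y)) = -3*p + y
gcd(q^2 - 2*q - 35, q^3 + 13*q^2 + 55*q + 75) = q + 5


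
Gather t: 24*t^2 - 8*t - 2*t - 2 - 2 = 24*t^2 - 10*t - 4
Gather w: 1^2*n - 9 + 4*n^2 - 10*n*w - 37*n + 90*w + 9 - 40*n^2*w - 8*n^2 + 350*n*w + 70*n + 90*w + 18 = -4*n^2 + 34*n + w*(-40*n^2 + 340*n + 180) + 18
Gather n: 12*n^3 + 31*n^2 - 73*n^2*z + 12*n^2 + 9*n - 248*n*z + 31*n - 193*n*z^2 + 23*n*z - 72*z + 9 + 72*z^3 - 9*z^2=12*n^3 + n^2*(43 - 73*z) + n*(-193*z^2 - 225*z + 40) + 72*z^3 - 9*z^2 - 72*z + 9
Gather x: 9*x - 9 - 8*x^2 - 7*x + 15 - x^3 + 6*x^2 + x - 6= -x^3 - 2*x^2 + 3*x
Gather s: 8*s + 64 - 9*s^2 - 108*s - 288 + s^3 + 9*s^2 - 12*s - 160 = s^3 - 112*s - 384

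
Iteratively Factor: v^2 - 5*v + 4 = (v - 1)*(v - 4)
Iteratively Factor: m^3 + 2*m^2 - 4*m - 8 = (m - 2)*(m^2 + 4*m + 4) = (m - 2)*(m + 2)*(m + 2)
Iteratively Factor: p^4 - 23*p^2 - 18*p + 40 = (p - 1)*(p^3 + p^2 - 22*p - 40) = (p - 1)*(p + 2)*(p^2 - p - 20) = (p - 5)*(p - 1)*(p + 2)*(p + 4)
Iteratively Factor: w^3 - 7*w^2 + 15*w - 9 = (w - 1)*(w^2 - 6*w + 9) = (w - 3)*(w - 1)*(w - 3)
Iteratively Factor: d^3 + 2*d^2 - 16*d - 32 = (d + 2)*(d^2 - 16) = (d - 4)*(d + 2)*(d + 4)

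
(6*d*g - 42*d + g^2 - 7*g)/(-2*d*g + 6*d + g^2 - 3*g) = (-6*d*g + 42*d - g^2 + 7*g)/(2*d*g - 6*d - g^2 + 3*g)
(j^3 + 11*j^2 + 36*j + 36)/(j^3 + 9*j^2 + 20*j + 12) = (j + 3)/(j + 1)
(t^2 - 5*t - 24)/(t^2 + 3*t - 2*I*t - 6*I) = (t - 8)/(t - 2*I)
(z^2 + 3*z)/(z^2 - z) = (z + 3)/(z - 1)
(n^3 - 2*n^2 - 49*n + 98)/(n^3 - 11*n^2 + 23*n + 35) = (n^2 + 5*n - 14)/(n^2 - 4*n - 5)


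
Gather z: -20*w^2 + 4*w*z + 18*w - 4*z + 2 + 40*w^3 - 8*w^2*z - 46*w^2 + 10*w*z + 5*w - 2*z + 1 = 40*w^3 - 66*w^2 + 23*w + z*(-8*w^2 + 14*w - 6) + 3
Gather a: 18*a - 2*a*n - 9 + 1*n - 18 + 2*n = a*(18 - 2*n) + 3*n - 27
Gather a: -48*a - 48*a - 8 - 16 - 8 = -96*a - 32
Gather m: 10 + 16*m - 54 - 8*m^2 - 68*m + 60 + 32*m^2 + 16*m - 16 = 24*m^2 - 36*m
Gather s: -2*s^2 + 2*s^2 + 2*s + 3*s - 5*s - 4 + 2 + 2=0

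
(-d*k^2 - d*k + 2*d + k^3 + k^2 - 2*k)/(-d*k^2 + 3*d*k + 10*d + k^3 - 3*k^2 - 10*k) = (k - 1)/(k - 5)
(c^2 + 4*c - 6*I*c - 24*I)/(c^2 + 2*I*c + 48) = (c + 4)/(c + 8*I)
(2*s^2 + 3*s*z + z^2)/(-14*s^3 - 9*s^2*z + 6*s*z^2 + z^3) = (2*s + z)/(-14*s^2 + 5*s*z + z^2)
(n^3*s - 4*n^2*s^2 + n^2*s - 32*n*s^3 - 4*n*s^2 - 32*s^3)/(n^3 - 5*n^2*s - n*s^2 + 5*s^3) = s*(n^3 - 4*n^2*s + n^2 - 32*n*s^2 - 4*n*s - 32*s^2)/(n^3 - 5*n^2*s - n*s^2 + 5*s^3)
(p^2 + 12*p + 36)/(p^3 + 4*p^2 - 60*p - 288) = 1/(p - 8)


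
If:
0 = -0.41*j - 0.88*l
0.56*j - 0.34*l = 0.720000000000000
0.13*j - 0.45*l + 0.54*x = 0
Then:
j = 1.00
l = -0.47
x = -0.63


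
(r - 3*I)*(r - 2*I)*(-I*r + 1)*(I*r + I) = r^4 + r^3 - 4*I*r^3 - r^2 - 4*I*r^2 - r - 6*I*r - 6*I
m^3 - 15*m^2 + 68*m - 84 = (m - 7)*(m - 6)*(m - 2)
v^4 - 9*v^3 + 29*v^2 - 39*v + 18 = (v - 3)^2*(v - 2)*(v - 1)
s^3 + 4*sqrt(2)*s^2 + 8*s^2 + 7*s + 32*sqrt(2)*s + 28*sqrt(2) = (s + 1)*(s + 7)*(s + 4*sqrt(2))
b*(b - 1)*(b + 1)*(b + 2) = b^4 + 2*b^3 - b^2 - 2*b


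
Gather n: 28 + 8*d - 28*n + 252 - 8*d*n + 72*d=80*d + n*(-8*d - 28) + 280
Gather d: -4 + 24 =20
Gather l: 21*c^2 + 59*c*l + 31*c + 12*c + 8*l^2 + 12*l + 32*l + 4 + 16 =21*c^2 + 43*c + 8*l^2 + l*(59*c + 44) + 20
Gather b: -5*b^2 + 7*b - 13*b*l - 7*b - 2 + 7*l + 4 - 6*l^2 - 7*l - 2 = -5*b^2 - 13*b*l - 6*l^2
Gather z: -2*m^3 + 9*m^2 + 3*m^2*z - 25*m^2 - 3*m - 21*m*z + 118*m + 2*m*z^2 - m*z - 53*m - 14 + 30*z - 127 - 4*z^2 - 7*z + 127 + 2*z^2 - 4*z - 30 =-2*m^3 - 16*m^2 + 62*m + z^2*(2*m - 2) + z*(3*m^2 - 22*m + 19) - 44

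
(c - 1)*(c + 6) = c^2 + 5*c - 6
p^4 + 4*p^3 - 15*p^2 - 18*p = p*(p - 3)*(p + 1)*(p + 6)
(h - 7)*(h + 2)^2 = h^3 - 3*h^2 - 24*h - 28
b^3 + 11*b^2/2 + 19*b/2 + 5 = (b + 1)*(b + 2)*(b + 5/2)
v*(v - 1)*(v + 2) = v^3 + v^2 - 2*v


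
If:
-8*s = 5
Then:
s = -5/8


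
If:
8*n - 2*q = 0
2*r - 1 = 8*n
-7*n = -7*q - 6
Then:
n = -2/7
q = -8/7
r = -9/14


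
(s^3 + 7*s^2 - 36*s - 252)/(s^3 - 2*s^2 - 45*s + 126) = (s + 6)/(s - 3)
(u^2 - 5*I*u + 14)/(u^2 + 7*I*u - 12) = (u^2 - 5*I*u + 14)/(u^2 + 7*I*u - 12)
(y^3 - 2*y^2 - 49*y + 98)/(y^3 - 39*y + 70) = (y - 7)/(y - 5)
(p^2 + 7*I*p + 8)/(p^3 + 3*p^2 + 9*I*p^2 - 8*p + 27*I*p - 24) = (p - I)/(p^2 + p*(3 + I) + 3*I)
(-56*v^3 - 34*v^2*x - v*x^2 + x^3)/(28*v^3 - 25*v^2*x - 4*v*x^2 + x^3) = (2*v + x)/(-v + x)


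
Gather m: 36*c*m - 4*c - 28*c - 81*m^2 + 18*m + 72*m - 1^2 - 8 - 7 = -32*c - 81*m^2 + m*(36*c + 90) - 16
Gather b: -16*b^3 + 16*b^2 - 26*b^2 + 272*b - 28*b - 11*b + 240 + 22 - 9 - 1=-16*b^3 - 10*b^2 + 233*b + 252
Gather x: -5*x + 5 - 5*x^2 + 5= -5*x^2 - 5*x + 10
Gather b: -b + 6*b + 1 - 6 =5*b - 5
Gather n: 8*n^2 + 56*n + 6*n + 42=8*n^2 + 62*n + 42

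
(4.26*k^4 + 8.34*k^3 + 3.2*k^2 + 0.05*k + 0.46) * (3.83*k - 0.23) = 16.3158*k^5 + 30.9624*k^4 + 10.3378*k^3 - 0.5445*k^2 + 1.7503*k - 0.1058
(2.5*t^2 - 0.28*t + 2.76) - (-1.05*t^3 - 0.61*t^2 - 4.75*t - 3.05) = 1.05*t^3 + 3.11*t^2 + 4.47*t + 5.81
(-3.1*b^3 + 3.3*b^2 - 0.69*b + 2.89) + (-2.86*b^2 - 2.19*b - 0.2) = -3.1*b^3 + 0.44*b^2 - 2.88*b + 2.69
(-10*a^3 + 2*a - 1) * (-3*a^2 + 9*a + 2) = 30*a^5 - 90*a^4 - 26*a^3 + 21*a^2 - 5*a - 2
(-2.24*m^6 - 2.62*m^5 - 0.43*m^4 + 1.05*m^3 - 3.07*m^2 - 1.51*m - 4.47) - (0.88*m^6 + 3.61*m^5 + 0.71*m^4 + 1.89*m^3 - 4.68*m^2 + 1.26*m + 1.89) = -3.12*m^6 - 6.23*m^5 - 1.14*m^4 - 0.84*m^3 + 1.61*m^2 - 2.77*m - 6.36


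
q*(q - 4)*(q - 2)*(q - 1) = q^4 - 7*q^3 + 14*q^2 - 8*q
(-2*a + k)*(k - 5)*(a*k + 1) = -2*a^2*k^2 + 10*a^2*k + a*k^3 - 5*a*k^2 - 2*a*k + 10*a + k^2 - 5*k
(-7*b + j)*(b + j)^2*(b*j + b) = -7*b^4*j - 7*b^4 - 13*b^3*j^2 - 13*b^3*j - 5*b^2*j^3 - 5*b^2*j^2 + b*j^4 + b*j^3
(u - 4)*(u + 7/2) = u^2 - u/2 - 14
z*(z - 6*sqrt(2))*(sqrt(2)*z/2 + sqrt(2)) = sqrt(2)*z^3/2 - 6*z^2 + sqrt(2)*z^2 - 12*z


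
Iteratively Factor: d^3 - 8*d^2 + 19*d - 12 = (d - 3)*(d^2 - 5*d + 4) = (d - 3)*(d - 1)*(d - 4)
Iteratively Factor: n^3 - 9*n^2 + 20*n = (n - 4)*(n^2 - 5*n) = n*(n - 4)*(n - 5)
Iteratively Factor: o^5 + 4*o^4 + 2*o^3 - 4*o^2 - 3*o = (o + 1)*(o^4 + 3*o^3 - o^2 - 3*o) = (o - 1)*(o + 1)*(o^3 + 4*o^2 + 3*o) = (o - 1)*(o + 1)*(o + 3)*(o^2 + o) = (o - 1)*(o + 1)^2*(o + 3)*(o)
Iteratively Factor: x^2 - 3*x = (x)*(x - 3)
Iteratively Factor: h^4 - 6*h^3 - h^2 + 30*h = (h + 2)*(h^3 - 8*h^2 + 15*h) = h*(h + 2)*(h^2 - 8*h + 15) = h*(h - 5)*(h + 2)*(h - 3)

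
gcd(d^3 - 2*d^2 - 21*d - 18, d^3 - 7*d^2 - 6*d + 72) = d^2 - 3*d - 18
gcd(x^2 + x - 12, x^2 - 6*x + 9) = x - 3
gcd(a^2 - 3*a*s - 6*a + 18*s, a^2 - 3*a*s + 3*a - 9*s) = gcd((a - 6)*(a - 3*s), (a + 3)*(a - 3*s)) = -a + 3*s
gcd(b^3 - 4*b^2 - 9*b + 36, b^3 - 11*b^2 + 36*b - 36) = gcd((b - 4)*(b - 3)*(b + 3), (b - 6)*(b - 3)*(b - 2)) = b - 3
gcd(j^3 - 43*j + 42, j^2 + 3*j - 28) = j + 7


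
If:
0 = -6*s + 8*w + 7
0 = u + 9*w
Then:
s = 4*w/3 + 7/6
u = -9*w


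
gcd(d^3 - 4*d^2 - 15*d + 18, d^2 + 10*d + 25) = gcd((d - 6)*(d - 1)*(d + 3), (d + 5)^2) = 1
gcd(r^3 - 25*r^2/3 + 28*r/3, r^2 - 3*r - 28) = r - 7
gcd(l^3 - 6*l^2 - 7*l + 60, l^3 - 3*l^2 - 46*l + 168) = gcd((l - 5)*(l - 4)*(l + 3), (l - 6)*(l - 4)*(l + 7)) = l - 4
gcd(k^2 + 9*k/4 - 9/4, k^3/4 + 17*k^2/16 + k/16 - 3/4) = k - 3/4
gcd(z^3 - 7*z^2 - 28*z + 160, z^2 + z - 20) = z^2 + z - 20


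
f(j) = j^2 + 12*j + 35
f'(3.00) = 18.00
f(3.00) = 80.00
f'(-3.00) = 6.00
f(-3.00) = 8.00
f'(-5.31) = 1.38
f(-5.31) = -0.52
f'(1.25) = 14.50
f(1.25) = 51.56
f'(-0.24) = 11.52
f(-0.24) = 32.18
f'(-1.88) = 8.24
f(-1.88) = 15.97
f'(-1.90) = 8.20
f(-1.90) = 15.81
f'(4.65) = 21.30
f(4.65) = 112.42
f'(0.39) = 12.78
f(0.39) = 39.83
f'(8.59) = 29.18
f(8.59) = 211.87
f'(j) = 2*j + 12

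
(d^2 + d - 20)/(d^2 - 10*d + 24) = (d + 5)/(d - 6)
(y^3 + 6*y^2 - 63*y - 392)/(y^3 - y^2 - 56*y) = (y + 7)/y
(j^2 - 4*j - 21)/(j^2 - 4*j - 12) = (-j^2 + 4*j + 21)/(-j^2 + 4*j + 12)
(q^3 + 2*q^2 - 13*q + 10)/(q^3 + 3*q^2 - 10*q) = (q - 1)/q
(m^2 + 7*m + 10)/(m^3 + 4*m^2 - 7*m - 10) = (m + 2)/(m^2 - m - 2)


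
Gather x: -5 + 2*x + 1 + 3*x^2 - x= 3*x^2 + x - 4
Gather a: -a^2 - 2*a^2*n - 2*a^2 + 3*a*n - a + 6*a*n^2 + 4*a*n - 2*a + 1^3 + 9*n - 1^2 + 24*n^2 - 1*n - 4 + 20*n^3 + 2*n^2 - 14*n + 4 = a^2*(-2*n - 3) + a*(6*n^2 + 7*n - 3) + 20*n^3 + 26*n^2 - 6*n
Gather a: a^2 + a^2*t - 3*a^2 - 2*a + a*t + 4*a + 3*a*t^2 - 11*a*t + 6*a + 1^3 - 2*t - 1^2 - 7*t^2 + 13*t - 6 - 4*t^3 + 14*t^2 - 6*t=a^2*(t - 2) + a*(3*t^2 - 10*t + 8) - 4*t^3 + 7*t^2 + 5*t - 6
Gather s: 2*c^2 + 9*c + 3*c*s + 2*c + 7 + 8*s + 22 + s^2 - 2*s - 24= 2*c^2 + 11*c + s^2 + s*(3*c + 6) + 5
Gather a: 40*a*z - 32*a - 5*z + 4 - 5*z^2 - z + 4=a*(40*z - 32) - 5*z^2 - 6*z + 8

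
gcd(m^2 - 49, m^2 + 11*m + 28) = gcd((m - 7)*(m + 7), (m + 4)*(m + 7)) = m + 7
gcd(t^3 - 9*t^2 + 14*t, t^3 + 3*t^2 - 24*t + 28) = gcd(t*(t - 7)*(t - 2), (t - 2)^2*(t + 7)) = t - 2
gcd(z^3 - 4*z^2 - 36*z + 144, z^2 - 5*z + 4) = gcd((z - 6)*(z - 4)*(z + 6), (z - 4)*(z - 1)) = z - 4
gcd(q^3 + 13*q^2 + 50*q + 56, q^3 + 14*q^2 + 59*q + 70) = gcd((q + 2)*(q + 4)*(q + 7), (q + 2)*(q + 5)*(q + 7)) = q^2 + 9*q + 14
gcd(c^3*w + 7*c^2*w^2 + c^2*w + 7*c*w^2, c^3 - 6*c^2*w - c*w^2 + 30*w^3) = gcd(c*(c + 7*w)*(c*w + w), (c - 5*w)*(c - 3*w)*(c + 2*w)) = 1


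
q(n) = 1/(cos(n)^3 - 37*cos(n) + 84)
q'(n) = (3*sin(n)*cos(n)^2 - 37*sin(n))/(cos(n)^3 - 37*cos(n) + 84)^2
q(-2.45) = 0.01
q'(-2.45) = 0.00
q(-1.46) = 0.01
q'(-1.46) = 0.01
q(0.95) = 0.02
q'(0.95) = -0.01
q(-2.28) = 0.01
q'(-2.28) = 0.00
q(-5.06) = 0.01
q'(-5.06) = -0.01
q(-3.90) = 0.01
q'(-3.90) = -0.00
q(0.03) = 0.02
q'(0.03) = -0.00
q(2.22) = 0.01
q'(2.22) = -0.00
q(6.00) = 0.02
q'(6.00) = 0.00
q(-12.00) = 0.02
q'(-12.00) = -0.00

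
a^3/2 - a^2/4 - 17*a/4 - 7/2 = (a/2 + 1)*(a - 7/2)*(a + 1)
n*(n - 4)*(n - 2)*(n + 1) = n^4 - 5*n^3 + 2*n^2 + 8*n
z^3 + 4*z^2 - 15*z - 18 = (z - 3)*(z + 1)*(z + 6)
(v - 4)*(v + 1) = v^2 - 3*v - 4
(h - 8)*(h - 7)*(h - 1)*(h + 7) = h^4 - 9*h^3 - 41*h^2 + 441*h - 392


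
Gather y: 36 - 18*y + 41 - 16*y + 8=85 - 34*y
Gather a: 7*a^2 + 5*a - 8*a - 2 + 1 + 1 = 7*a^2 - 3*a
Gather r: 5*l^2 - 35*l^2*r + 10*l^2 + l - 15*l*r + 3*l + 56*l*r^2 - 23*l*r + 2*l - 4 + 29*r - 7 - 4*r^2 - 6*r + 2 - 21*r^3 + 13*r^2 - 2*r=15*l^2 + 6*l - 21*r^3 + r^2*(56*l + 9) + r*(-35*l^2 - 38*l + 21) - 9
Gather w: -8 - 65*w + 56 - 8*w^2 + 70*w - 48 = -8*w^2 + 5*w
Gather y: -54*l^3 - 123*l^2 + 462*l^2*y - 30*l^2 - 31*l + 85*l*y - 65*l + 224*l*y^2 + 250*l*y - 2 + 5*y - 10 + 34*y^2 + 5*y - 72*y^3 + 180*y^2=-54*l^3 - 153*l^2 - 96*l - 72*y^3 + y^2*(224*l + 214) + y*(462*l^2 + 335*l + 10) - 12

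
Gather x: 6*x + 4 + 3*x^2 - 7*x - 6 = 3*x^2 - x - 2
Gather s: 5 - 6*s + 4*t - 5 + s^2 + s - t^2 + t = s^2 - 5*s - t^2 + 5*t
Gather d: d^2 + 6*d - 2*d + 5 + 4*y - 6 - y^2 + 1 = d^2 + 4*d - y^2 + 4*y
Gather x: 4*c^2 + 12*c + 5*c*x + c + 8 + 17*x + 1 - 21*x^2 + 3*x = 4*c^2 + 13*c - 21*x^2 + x*(5*c + 20) + 9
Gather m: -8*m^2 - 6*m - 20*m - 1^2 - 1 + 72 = -8*m^2 - 26*m + 70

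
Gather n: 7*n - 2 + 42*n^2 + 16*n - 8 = 42*n^2 + 23*n - 10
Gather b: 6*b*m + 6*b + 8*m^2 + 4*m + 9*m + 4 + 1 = b*(6*m + 6) + 8*m^2 + 13*m + 5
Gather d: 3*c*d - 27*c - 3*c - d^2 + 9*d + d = -30*c - d^2 + d*(3*c + 10)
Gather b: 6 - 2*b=6 - 2*b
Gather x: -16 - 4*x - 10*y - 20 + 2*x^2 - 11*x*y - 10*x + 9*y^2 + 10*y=2*x^2 + x*(-11*y - 14) + 9*y^2 - 36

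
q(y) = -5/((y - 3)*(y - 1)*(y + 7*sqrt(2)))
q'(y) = 5/((y - 3)*(y - 1)*(y + 7*sqrt(2))^2) + 5/((y - 3)*(y - 1)^2*(y + 7*sqrt(2))) + 5/((y - 3)^2*(y - 1)*(y + 7*sqrt(2)))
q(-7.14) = -0.02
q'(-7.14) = 0.00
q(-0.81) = -0.08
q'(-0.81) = -0.06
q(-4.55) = -0.02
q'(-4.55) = 0.00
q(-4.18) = -0.02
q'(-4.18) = 0.00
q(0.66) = -0.60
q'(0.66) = -1.95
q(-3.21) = -0.03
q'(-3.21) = -0.00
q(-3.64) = -0.03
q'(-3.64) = -0.00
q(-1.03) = -0.07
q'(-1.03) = -0.04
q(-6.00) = -0.02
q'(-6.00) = 0.00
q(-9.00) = -0.05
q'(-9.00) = 0.04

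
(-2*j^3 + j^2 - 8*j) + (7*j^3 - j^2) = 5*j^3 - 8*j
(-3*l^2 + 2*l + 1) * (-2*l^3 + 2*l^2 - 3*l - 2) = 6*l^5 - 10*l^4 + 11*l^3 + 2*l^2 - 7*l - 2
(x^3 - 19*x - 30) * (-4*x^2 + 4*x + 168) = -4*x^5 + 4*x^4 + 244*x^3 + 44*x^2 - 3312*x - 5040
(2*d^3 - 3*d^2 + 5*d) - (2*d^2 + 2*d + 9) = 2*d^3 - 5*d^2 + 3*d - 9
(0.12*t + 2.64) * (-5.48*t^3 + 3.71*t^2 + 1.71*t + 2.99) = -0.6576*t^4 - 14.022*t^3 + 9.9996*t^2 + 4.8732*t + 7.8936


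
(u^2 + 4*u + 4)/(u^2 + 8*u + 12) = (u + 2)/(u + 6)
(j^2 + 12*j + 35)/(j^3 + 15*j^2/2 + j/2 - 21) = 2*(j + 5)/(2*j^2 + j - 6)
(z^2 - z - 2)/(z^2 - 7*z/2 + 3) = 2*(z + 1)/(2*z - 3)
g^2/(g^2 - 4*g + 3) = g^2/(g^2 - 4*g + 3)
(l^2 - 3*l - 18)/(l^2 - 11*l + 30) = (l + 3)/(l - 5)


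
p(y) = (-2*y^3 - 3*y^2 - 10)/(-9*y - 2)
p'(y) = (-6*y^2 - 6*y)/(-9*y - 2) + 9*(-2*y^3 - 3*y^2 - 10)/(-9*y - 2)^2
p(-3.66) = 1.55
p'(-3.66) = -1.44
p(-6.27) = 6.71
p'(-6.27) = -2.53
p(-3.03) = 0.72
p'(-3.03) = -1.21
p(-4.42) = 2.76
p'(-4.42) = -1.74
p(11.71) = 33.83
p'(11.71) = 5.48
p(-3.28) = 1.03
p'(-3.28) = -1.29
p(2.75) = 2.78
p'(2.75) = 1.38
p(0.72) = 1.45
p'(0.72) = -0.66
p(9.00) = 20.61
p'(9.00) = 4.27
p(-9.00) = 15.25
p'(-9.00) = -3.73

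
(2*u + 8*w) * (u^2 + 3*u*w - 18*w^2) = 2*u^3 + 14*u^2*w - 12*u*w^2 - 144*w^3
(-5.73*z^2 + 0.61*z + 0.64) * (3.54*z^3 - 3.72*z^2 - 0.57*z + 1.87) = -20.2842*z^5 + 23.475*z^4 + 3.2625*z^3 - 13.4436*z^2 + 0.7759*z + 1.1968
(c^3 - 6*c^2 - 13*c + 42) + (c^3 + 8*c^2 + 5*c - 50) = 2*c^3 + 2*c^2 - 8*c - 8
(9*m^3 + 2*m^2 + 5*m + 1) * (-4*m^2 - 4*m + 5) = -36*m^5 - 44*m^4 + 17*m^3 - 14*m^2 + 21*m + 5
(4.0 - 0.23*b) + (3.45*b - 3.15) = 3.22*b + 0.85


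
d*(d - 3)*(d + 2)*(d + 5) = d^4 + 4*d^3 - 11*d^2 - 30*d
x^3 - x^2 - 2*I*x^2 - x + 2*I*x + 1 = (x - 1)*(x - I)^2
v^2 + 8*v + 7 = (v + 1)*(v + 7)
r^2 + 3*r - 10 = (r - 2)*(r + 5)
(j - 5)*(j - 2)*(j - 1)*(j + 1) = j^4 - 7*j^3 + 9*j^2 + 7*j - 10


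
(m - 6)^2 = m^2 - 12*m + 36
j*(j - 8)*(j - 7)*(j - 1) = j^4 - 16*j^3 + 71*j^2 - 56*j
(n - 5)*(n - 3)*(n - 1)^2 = n^4 - 10*n^3 + 32*n^2 - 38*n + 15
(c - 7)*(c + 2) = c^2 - 5*c - 14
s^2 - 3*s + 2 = (s - 2)*(s - 1)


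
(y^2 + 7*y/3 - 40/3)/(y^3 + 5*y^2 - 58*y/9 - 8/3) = 3*(3*y^2 + 7*y - 40)/(9*y^3 + 45*y^2 - 58*y - 24)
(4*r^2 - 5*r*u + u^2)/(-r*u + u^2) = (-4*r + u)/u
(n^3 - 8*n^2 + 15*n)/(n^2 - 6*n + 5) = n*(n - 3)/(n - 1)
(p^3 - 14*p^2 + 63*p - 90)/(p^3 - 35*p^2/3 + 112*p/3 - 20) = 3*(p - 3)/(3*p - 2)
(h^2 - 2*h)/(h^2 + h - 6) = h/(h + 3)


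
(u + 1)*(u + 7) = u^2 + 8*u + 7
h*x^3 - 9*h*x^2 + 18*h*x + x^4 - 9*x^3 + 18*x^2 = x*(h + x)*(x - 6)*(x - 3)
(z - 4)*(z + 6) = z^2 + 2*z - 24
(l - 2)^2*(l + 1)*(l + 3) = l^4 - 9*l^2 + 4*l + 12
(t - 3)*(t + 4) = t^2 + t - 12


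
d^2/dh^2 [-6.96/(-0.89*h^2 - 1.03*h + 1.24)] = (-11.026032*h^2 - 12.760464*h + 6.96*(1.78*h + 1.03)*(3.56*h + 2.06) + 15.362112)/(0.89*h^2 + 1.03*h - 1.24)^3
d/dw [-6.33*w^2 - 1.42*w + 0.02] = -12.66*w - 1.42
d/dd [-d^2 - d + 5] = -2*d - 1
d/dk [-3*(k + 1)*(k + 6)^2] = 3*(-3*k - 8)*(k + 6)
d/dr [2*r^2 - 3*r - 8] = 4*r - 3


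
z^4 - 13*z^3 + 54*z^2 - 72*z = z*(z - 6)*(z - 4)*(z - 3)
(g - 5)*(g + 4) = g^2 - g - 20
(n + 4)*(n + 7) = n^2 + 11*n + 28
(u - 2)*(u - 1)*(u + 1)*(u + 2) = u^4 - 5*u^2 + 4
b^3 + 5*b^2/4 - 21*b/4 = b*(b - 7/4)*(b + 3)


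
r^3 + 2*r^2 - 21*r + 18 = (r - 3)*(r - 1)*(r + 6)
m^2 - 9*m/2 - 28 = (m - 8)*(m + 7/2)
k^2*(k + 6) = k^3 + 6*k^2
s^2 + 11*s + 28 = (s + 4)*(s + 7)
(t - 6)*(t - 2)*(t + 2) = t^3 - 6*t^2 - 4*t + 24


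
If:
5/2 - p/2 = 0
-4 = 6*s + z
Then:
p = 5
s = -z/6 - 2/3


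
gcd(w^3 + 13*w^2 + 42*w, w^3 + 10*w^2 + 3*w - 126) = w^2 + 13*w + 42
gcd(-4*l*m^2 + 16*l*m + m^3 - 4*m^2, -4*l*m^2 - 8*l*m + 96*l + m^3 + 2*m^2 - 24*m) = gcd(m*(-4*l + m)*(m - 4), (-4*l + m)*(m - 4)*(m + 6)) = 4*l*m - 16*l - m^2 + 4*m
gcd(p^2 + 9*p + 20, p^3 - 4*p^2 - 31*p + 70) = p + 5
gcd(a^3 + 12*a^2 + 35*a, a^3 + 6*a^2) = a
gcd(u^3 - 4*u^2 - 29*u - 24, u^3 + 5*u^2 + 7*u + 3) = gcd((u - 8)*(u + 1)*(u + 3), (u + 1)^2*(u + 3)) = u^2 + 4*u + 3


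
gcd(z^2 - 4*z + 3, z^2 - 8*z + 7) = z - 1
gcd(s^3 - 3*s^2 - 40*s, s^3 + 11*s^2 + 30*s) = s^2 + 5*s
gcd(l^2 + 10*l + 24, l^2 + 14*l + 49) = 1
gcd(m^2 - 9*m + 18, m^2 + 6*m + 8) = 1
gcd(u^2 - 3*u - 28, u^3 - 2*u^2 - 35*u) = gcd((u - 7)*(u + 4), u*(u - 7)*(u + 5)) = u - 7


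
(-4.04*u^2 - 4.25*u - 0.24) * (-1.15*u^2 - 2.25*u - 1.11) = 4.646*u^4 + 13.9775*u^3 + 14.3229*u^2 + 5.2575*u + 0.2664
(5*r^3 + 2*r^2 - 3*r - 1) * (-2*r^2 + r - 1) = -10*r^5 + r^4 + 3*r^3 - 3*r^2 + 2*r + 1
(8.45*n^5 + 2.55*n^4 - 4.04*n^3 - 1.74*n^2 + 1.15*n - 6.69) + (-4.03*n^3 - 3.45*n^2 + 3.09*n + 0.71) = 8.45*n^5 + 2.55*n^4 - 8.07*n^3 - 5.19*n^2 + 4.24*n - 5.98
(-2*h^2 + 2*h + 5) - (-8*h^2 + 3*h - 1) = 6*h^2 - h + 6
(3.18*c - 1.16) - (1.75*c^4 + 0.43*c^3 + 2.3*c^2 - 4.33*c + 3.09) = -1.75*c^4 - 0.43*c^3 - 2.3*c^2 + 7.51*c - 4.25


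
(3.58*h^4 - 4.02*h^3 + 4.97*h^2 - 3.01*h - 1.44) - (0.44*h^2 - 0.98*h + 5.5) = 3.58*h^4 - 4.02*h^3 + 4.53*h^2 - 2.03*h - 6.94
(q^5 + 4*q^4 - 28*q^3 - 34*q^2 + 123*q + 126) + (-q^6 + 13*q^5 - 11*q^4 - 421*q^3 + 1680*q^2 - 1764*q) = -q^6 + 14*q^5 - 7*q^4 - 449*q^3 + 1646*q^2 - 1641*q + 126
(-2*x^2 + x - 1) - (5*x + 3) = -2*x^2 - 4*x - 4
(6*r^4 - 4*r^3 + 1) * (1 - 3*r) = -18*r^5 + 18*r^4 - 4*r^3 - 3*r + 1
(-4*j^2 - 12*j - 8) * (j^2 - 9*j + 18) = -4*j^4 + 24*j^3 + 28*j^2 - 144*j - 144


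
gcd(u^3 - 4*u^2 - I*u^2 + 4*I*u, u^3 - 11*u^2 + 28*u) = u^2 - 4*u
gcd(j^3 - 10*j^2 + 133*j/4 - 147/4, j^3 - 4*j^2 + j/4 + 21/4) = j - 7/2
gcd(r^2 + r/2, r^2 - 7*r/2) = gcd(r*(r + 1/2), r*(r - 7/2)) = r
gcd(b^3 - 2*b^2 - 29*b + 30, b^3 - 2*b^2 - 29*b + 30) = b^3 - 2*b^2 - 29*b + 30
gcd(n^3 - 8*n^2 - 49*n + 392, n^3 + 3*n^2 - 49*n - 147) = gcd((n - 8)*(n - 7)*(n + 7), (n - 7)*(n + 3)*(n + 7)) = n^2 - 49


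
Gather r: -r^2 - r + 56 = -r^2 - r + 56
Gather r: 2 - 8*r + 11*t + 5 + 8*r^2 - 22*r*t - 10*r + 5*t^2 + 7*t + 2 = 8*r^2 + r*(-22*t - 18) + 5*t^2 + 18*t + 9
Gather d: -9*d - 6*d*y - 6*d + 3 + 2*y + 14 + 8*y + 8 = d*(-6*y - 15) + 10*y + 25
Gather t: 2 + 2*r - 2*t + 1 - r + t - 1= r - t + 2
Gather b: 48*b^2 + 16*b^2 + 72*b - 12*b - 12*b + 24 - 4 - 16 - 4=64*b^2 + 48*b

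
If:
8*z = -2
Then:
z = -1/4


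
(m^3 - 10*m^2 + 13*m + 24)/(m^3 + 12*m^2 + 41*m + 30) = (m^2 - 11*m + 24)/(m^2 + 11*m + 30)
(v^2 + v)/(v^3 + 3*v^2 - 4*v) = (v + 1)/(v^2 + 3*v - 4)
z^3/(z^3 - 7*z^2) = z/(z - 7)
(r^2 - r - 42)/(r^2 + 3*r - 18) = (r - 7)/(r - 3)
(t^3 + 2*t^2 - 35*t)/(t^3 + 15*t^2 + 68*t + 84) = t*(t - 5)/(t^2 + 8*t + 12)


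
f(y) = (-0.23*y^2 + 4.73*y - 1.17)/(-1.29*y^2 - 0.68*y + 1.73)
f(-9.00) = 0.65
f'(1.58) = 2.58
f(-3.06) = 2.15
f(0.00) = -0.68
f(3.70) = -0.71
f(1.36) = -3.06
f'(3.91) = 0.21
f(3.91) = -0.67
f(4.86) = -0.51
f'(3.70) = 0.23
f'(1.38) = 5.06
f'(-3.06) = 1.14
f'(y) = (4.73 - 0.46*y)/(-1.29*y^2 - 0.68*y + 1.73) + (2.58*y + 0.68)*(-0.23*y^2 + 4.73*y - 1.17)/(-1.29*y^2 - 0.68*y + 1.73)^2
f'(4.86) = 0.13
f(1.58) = -2.23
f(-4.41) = 1.30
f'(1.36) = 5.51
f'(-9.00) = 0.06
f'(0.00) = 2.47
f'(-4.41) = 0.35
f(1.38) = -2.95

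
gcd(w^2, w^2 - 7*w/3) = w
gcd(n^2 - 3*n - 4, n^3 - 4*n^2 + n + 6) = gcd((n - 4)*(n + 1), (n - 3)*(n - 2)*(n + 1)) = n + 1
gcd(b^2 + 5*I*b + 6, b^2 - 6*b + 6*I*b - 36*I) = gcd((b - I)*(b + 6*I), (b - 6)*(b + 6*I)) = b + 6*I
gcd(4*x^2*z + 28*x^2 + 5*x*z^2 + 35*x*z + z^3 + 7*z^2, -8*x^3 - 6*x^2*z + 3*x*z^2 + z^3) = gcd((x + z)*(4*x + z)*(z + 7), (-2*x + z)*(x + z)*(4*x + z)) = 4*x^2 + 5*x*z + z^2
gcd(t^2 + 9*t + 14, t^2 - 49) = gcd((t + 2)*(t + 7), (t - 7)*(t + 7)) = t + 7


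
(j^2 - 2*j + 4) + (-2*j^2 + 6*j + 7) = -j^2 + 4*j + 11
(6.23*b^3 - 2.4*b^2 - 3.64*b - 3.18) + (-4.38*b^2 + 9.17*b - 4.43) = 6.23*b^3 - 6.78*b^2 + 5.53*b - 7.61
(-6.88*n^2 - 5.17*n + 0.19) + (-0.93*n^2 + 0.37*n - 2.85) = -7.81*n^2 - 4.8*n - 2.66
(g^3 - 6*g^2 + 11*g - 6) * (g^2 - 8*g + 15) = g^5 - 14*g^4 + 74*g^3 - 184*g^2 + 213*g - 90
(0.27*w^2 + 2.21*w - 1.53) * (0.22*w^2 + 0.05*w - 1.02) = 0.0594*w^4 + 0.4997*w^3 - 0.5015*w^2 - 2.3307*w + 1.5606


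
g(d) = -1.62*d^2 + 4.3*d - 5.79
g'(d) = 4.3 - 3.24*d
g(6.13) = -40.31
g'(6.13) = -15.56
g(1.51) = -2.99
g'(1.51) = -0.59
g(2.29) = -4.44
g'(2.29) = -3.12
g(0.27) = -4.75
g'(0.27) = 3.43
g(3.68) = -11.90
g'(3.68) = -7.62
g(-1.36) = -14.63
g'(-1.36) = 8.71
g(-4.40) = -56.07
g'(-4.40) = 18.56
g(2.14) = -4.01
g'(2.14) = -2.63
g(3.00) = -7.47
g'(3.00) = -5.42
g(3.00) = -7.47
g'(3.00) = -5.42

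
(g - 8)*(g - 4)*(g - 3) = g^3 - 15*g^2 + 68*g - 96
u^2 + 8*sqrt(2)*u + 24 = (u + 2*sqrt(2))*(u + 6*sqrt(2))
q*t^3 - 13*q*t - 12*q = (t - 4)*(t + 3)*(q*t + q)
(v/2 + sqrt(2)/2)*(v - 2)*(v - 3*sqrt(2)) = v^3/2 - sqrt(2)*v^2 - v^2 - 3*v + 2*sqrt(2)*v + 6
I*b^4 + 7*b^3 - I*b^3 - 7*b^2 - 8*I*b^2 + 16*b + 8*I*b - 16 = (b - 4*I)^2*(b + I)*(I*b - I)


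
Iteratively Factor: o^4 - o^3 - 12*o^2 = (o + 3)*(o^3 - 4*o^2) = (o - 4)*(o + 3)*(o^2) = o*(o - 4)*(o + 3)*(o)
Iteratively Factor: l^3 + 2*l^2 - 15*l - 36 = (l + 3)*(l^2 - l - 12) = (l - 4)*(l + 3)*(l + 3)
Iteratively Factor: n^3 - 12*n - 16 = (n + 2)*(n^2 - 2*n - 8) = (n - 4)*(n + 2)*(n + 2)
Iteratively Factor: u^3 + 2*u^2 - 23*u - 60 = (u + 3)*(u^2 - u - 20) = (u + 3)*(u + 4)*(u - 5)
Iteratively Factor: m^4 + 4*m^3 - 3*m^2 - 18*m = (m + 3)*(m^3 + m^2 - 6*m) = m*(m + 3)*(m^2 + m - 6) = m*(m + 3)^2*(m - 2)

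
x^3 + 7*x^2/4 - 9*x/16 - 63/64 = (x - 3/4)*(x + 3/4)*(x + 7/4)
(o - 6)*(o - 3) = o^2 - 9*o + 18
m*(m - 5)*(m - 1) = m^3 - 6*m^2 + 5*m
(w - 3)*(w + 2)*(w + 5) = w^3 + 4*w^2 - 11*w - 30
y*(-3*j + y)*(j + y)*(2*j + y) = -6*j^3*y - 7*j^2*y^2 + y^4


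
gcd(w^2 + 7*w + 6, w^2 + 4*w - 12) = w + 6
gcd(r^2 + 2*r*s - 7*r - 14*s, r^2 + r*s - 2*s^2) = r + 2*s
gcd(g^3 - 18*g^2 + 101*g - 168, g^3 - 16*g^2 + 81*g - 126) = g^2 - 10*g + 21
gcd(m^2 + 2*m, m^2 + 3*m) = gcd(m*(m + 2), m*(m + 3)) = m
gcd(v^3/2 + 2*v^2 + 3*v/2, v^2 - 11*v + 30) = 1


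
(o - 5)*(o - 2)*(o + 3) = o^3 - 4*o^2 - 11*o + 30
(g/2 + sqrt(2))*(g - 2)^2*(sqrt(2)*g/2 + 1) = sqrt(2)*g^4/4 - sqrt(2)*g^3 + 3*g^3/2 - 6*g^2 + 2*sqrt(2)*g^2 - 4*sqrt(2)*g + 6*g + 4*sqrt(2)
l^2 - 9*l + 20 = (l - 5)*(l - 4)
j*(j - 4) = j^2 - 4*j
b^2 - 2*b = b*(b - 2)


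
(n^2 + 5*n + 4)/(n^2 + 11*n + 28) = (n + 1)/(n + 7)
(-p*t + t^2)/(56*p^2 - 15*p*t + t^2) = t*(-p + t)/(56*p^2 - 15*p*t + t^2)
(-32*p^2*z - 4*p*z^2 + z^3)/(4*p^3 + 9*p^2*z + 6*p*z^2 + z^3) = z*(-8*p + z)/(p^2 + 2*p*z + z^2)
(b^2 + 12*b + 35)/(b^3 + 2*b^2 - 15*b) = (b + 7)/(b*(b - 3))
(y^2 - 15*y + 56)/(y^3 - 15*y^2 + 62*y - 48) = (y - 7)/(y^2 - 7*y + 6)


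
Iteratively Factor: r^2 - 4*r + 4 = (r - 2)*(r - 2)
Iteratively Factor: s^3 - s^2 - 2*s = (s + 1)*(s^2 - 2*s) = (s - 2)*(s + 1)*(s)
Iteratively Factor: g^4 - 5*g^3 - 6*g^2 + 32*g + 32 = (g - 4)*(g^3 - g^2 - 10*g - 8) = (g - 4)*(g + 2)*(g^2 - 3*g - 4) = (g - 4)*(g + 1)*(g + 2)*(g - 4)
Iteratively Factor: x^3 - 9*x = (x)*(x^2 - 9) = x*(x + 3)*(x - 3)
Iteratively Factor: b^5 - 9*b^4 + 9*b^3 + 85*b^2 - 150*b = (b - 5)*(b^4 - 4*b^3 - 11*b^2 + 30*b) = (b - 5)*(b + 3)*(b^3 - 7*b^2 + 10*b) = (b - 5)^2*(b + 3)*(b^2 - 2*b) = (b - 5)^2*(b - 2)*(b + 3)*(b)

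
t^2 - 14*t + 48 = (t - 8)*(t - 6)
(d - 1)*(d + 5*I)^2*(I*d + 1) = I*d^4 - 9*d^3 - I*d^3 + 9*d^2 - 15*I*d^2 - 25*d + 15*I*d + 25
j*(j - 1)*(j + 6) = j^3 + 5*j^2 - 6*j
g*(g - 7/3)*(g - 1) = g^3 - 10*g^2/3 + 7*g/3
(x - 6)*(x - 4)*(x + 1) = x^3 - 9*x^2 + 14*x + 24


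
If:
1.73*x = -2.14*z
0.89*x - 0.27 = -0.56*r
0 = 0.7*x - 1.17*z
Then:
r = 0.48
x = 0.00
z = 0.00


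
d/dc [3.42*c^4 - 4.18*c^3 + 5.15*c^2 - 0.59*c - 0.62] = 13.68*c^3 - 12.54*c^2 + 10.3*c - 0.59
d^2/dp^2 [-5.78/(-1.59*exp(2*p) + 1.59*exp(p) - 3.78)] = ((9.1902 - 36.7608*exp(p))*(1.59*exp(2*p) - 1.59*exp(p) + 3.78) + 5.78*(3.18*exp(p) - 1.59)*(6.36*exp(p) - 3.18)*exp(p))*exp(p)/(1.59*exp(2*p) - 1.59*exp(p) + 3.78)^3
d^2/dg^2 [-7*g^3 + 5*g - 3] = -42*g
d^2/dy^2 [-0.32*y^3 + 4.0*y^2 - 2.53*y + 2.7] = 8.0 - 1.92*y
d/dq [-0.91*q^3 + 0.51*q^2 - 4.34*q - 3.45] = -2.73*q^2 + 1.02*q - 4.34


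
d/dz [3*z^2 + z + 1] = 6*z + 1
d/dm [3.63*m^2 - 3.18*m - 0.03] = 7.26*m - 3.18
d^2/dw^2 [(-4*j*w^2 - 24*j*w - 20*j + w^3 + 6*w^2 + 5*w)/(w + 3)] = 2*(16*j + w^3 + 9*w^2 + 27*w + 39)/(w^3 + 9*w^2 + 27*w + 27)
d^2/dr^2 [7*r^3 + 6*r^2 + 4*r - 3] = 42*r + 12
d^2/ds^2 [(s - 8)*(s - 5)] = 2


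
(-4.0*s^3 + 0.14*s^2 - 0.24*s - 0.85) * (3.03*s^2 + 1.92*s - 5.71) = -12.12*s^5 - 7.2558*s^4 + 22.3816*s^3 - 3.8357*s^2 - 0.2616*s + 4.8535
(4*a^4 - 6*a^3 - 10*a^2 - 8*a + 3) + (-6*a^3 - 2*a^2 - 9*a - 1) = 4*a^4 - 12*a^3 - 12*a^2 - 17*a + 2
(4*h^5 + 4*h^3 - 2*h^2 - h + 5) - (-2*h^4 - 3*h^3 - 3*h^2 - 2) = 4*h^5 + 2*h^4 + 7*h^3 + h^2 - h + 7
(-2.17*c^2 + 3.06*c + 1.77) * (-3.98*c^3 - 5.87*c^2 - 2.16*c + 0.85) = 8.6366*c^5 + 0.559099999999999*c^4 - 20.3196*c^3 - 18.844*c^2 - 1.2222*c + 1.5045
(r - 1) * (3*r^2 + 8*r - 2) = 3*r^3 + 5*r^2 - 10*r + 2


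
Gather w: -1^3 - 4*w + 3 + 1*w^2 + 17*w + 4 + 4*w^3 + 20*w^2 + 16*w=4*w^3 + 21*w^2 + 29*w + 6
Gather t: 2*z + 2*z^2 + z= 2*z^2 + 3*z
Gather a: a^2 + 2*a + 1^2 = a^2 + 2*a + 1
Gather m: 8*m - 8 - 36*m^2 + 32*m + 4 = -36*m^2 + 40*m - 4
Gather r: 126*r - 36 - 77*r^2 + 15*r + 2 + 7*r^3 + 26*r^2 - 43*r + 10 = 7*r^3 - 51*r^2 + 98*r - 24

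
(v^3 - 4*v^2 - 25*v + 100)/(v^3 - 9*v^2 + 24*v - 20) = (v^2 + v - 20)/(v^2 - 4*v + 4)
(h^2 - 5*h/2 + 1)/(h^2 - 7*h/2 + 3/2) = (h - 2)/(h - 3)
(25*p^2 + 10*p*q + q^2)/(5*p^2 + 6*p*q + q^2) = (5*p + q)/(p + q)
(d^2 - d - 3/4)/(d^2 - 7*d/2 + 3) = (d + 1/2)/(d - 2)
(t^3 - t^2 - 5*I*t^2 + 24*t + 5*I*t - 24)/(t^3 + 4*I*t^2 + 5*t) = (t^3 - t^2*(1 + 5*I) + t*(24 + 5*I) - 24)/(t*(t^2 + 4*I*t + 5))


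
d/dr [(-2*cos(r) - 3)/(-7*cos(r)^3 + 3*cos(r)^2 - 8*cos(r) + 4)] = 16*(28*cos(r)^3 + 57*cos(r)^2 - 18*cos(r) + 32)*sin(r)/(-53*cos(r) + 6*cos(2*r) - 7*cos(3*r) + 22)^2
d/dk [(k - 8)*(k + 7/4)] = 2*k - 25/4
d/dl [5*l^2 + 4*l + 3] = 10*l + 4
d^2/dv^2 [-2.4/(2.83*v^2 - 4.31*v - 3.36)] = (-38.44272*v^2 + 58.54704*v + 2.4*(5.66*v - 4.31)*(11.32*v - 8.62) + 45.64224)/(-2.83*v^2 + 4.31*v + 3.36)^3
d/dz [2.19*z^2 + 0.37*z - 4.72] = 4.38*z + 0.37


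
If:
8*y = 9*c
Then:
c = 8*y/9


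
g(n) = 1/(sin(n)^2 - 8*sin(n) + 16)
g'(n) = (-2*sin(n)*cos(n) + 8*cos(n))/(sin(n)^2 - 8*sin(n) + 16)^2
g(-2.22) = 0.04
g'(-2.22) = -0.01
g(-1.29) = 0.04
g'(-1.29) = 0.00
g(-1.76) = 0.04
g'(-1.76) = -0.00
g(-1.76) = 0.04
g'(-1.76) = -0.00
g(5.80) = 0.05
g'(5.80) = 0.02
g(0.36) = 0.08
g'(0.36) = 0.04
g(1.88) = 0.11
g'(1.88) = -0.02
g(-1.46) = 0.04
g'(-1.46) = 0.00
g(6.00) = 0.05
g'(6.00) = 0.02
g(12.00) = 0.05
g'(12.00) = 0.02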